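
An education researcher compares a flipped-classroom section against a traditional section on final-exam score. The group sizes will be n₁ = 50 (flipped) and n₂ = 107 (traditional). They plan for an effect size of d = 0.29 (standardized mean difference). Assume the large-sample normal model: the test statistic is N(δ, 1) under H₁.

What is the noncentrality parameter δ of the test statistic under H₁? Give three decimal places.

The noncentrality parameter scales effect size by the design's sample-size factor: δ = d / √(1/n₁ + 1/n₂) = 0.29 / √(1/50 + 1/107) = 1.6929

δ ≈ 1.693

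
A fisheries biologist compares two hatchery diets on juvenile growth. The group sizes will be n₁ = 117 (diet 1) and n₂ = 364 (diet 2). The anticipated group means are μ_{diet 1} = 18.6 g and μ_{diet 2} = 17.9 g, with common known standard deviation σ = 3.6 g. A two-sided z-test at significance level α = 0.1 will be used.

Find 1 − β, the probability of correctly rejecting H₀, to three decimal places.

Power ≈ 0.574

Standardized effect: d = |μ_{diet 1} − μ_{diet 2}| / σ = |18.6 − 17.9| / 3.6 = 0.1944
Noncentrality parameter: δ = d / √(1/n₁ + 1/n₂) = 0.1944 / √(1/117 + 1/364) = 1.8296
Critical value for a two-sided test at α = 0.1: z_{α/2} = 1.645.
Power = Φ(δ − 1.645) + Φ(−δ − 1.645) = Φ(0.185) + Φ(-3.474) = 0.5733 + 0.0003 = 0.5736.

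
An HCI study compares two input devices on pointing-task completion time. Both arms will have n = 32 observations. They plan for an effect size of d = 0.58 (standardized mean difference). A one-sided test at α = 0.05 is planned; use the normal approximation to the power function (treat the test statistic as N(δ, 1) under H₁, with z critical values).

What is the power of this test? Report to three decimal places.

Noncentrality parameter: δ = d·√(n/2) = 0.58 × √(32/2) = 2.3200
Critical value for a one-sided test at α = 0.05: z_α = 1.645.
Power = P(Z > 1.645 − δ) = Φ(0.675) = 0.7502.

Power ≈ 0.750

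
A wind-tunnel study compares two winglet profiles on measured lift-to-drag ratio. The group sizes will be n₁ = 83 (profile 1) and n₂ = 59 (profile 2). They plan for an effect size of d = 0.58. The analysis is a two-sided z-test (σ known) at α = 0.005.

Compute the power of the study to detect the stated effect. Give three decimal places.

Power ≈ 0.725

Noncentrality parameter: λ = d / √(1/n₁ + 1/n₂) = 0.58 / √(1/83 + 1/59) = 3.4060
Critical value for a two-sided test at α = 0.005: z_{α/2} = 2.807.
Power = Φ(λ − 2.807) + Φ(−λ − 2.807) = Φ(0.599) + Φ(-6.213) = 0.7254 + 0.0000 = 0.7254.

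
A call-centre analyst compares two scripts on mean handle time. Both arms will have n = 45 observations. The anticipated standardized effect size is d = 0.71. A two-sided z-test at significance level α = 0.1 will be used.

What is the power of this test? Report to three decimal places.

Noncentrality parameter: δ = d·√(n/2) = 0.71 × √(45/2) = 3.3678
Critical value for a two-sided test at α = 0.1: z_{α/2} = 1.645.
Power = Φ(δ − 1.645) + Φ(−δ − 1.645) = Φ(1.723) + Φ(-5.013) = 0.9576 + 0.0000 = 0.9576.

Power ≈ 0.958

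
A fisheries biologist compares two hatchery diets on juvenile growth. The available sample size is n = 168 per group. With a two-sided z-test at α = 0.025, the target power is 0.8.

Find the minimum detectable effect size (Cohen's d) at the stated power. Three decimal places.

d ≈ 0.336

Required noncentrality: δ = z_{0.0125} + z_{0.20} = 2.241 + 0.842 = 3.083.
(Lower-tail contribution to power is negligible for δ > 0.)
δ = d·√(n/2) ⇒ d = δ/√(n/2) = 3.083/√(168/2) = 0.3364.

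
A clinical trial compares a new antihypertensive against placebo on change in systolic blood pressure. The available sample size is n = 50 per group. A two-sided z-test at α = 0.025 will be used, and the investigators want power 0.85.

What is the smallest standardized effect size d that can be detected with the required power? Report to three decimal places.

d ≈ 0.656

Required noncentrality: δ = z_{0.0125} + z_{0.15} = 2.241 + 1.036 = 3.278.
(The second rejection-region term Φ(−δ − z_{α/2}) is negligible and dropped.)
δ = d·√(n/2) ⇒ d = δ/√(n/2) = 3.278/√(50/2) = 0.6556.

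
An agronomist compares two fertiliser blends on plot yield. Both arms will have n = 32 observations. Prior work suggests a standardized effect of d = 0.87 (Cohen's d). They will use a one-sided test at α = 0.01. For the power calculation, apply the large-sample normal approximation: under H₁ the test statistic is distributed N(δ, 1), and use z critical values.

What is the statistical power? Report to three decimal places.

Noncentrality parameter: δ = d·√(n/2) = 0.87 × √(32/2) = 3.4800
One-sided α = 0.01 → critical value z_{0.01} = 2.326.
Power = Φ(δ − 2.326) = Φ(1.154) = 0.8757.

Power ≈ 0.876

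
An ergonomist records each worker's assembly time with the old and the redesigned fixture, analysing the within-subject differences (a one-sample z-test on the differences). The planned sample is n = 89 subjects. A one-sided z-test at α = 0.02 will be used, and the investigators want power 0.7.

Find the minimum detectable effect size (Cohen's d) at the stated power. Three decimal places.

d ≈ 0.273

Need Φ(δ − 2.054) = 0.7, so δ = 2.054 + 0.524 = 2.578.
δ = d·√n ⇒ d = δ/√n = 2.578/√89 = 0.2733.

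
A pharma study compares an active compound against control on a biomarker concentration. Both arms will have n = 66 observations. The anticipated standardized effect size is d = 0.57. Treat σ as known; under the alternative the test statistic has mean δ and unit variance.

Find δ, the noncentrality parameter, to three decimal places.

δ ≈ 3.274

The noncentrality parameter scales effect size by the design's sample-size factor: δ = d·√(n/2) = 0.57 × √(66/2) = 3.2744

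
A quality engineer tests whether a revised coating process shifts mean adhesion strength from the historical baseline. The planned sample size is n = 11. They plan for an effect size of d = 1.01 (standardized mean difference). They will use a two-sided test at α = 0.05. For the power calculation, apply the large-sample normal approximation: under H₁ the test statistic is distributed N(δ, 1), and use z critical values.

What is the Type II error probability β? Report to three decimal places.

β ≈ 0.082

Noncentrality parameter: δ = d·√n = 1.01 × √11 = 3.3498
Critical value for a two-sided test at α = 0.05: z_{α/2} = 1.960.
Power = Φ(δ − 1.960) + Φ(−δ − 1.960) = Φ(1.390) + Φ(-5.310) = 0.9177 + 0.0000 = 0.9177.
Type II error: β = 1 − power = 1 − 0.9177 = 0.0823.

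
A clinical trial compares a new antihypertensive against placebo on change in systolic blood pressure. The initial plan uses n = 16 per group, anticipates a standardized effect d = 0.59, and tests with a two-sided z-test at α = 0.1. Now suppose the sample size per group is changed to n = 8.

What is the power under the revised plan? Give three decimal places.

With n = 8 per group: δ = d·√(n/2) = 0.59 × √(8/2) = 1.1800. Critical value z_{0.05} = 1.645.
Revised power = Φ(δ − 1.645) + Φ(−δ − 1.645) = Φ(-0.465) + Φ(-2.825) = 0.3210 + 0.0024 = 0.3234.

Power ≈ 0.323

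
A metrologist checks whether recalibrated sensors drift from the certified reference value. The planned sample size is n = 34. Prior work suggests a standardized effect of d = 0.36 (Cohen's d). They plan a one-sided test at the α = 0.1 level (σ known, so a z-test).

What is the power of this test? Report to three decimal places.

Power ≈ 0.793

Noncentrality parameter: λ = d·√n = 0.36 × √34 = 2.0991
Critical value for a one-sided test at α = 0.1: z_α = 1.282.
Power = P(Z > 1.282 − λ) = Φ(0.818) = 0.7932.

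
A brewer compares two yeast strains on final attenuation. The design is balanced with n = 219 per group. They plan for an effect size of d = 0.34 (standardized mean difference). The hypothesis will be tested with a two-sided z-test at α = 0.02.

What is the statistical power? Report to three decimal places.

Noncentrality parameter: δ = d·√(n/2) = 0.34 × √(219/2) = 3.5578
Critical value for a two-sided test at α = 0.02: z_{α/2} = 2.326.
Power = Φ(δ − 2.326) + Φ(−δ − 2.326) = Φ(1.231) + Φ(-5.884) = 0.8909 + 0.0000 = 0.8909.

Power ≈ 0.891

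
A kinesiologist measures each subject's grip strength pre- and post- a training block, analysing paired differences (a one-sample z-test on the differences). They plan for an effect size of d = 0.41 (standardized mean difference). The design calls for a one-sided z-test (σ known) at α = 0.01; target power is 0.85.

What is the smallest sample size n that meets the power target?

For power 0.85 need Φ(δ − z_{0.01}) = 0.85, so δ = z_{0.01} + z_{0.15} = 2.326 + 1.036 = 3.363.
δ = d·√n ⇒ n = (δ/d)² = (3.363 / 0.41)² = 67.27.
Rounding up, n = 68.

n = 68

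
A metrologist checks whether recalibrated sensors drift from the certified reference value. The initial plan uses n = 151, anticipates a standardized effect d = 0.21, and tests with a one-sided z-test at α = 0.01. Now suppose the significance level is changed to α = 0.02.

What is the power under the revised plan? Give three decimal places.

δ = d·√n = 0.21 × √151 = 2.5805 (unchanged). New critical value: z_{0.02} = 2.054.
Revised power = P(Z > 2.054 − δ) = Φ(0.527) = 0.7008.

Power ≈ 0.701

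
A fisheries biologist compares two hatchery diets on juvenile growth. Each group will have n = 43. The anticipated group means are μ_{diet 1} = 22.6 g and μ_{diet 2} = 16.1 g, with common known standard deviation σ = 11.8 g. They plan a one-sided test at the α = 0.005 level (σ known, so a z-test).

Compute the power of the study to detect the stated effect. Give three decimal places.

Power ≈ 0.491

Standardized effect: d = |μ_{diet 1} − μ_{diet 2}| / σ = |22.6 − 16.1| / 11.8 = 0.5508
Noncentrality parameter: δ = d·√(n/2) = 0.5508 × √(43/2) = 2.5542
One-sided α = 0.005 → critical value z_{0.005} = 2.576.
Power = Φ(δ − 2.576) = Φ(-0.022) = 0.4914.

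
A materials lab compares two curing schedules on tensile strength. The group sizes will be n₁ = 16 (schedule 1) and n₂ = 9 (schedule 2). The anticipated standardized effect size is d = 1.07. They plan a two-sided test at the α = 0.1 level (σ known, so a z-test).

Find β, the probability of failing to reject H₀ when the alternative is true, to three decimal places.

β ≈ 0.178

Noncentrality parameter: λ = d / √(1/n₁ + 1/n₂) = 1.07 / √(1/16 + 1/9) = 2.5680
Critical value for a two-sided test at α = 0.1: z_{α/2} = 1.645.
Power = Φ(λ − 1.645) + Φ(−λ − 1.645) = Φ(0.923) + Φ(-4.213) = 0.8220 + 0.0000 = 0.8220.
Type II error: β = 1 − power = 1 − 0.8220 = 0.1780.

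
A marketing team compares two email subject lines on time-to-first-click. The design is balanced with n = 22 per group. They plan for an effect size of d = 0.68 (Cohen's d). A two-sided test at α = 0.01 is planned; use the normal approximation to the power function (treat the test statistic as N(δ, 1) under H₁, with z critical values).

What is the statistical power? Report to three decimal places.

Power ≈ 0.374

Noncentrality parameter: δ = d·√(n/2) = 0.68 × √(22/2) = 2.2553
Critical value for a two-sided test at α = 0.01: z_{α/2} = 2.576.
Power = Φ(δ − 2.576) + Φ(−δ − 2.576) = Φ(-0.321) + Φ(-4.831) = 0.3743 + 0.0000 = 0.3743.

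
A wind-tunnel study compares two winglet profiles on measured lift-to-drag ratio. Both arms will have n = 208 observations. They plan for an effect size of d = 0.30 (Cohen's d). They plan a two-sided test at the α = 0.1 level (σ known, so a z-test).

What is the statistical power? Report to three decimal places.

Power ≈ 0.921

Noncentrality parameter: δ = d·√(n/2) = 0.30 × √(208/2) = 3.0594
Critical value for a two-sided test at α = 0.1: z_{α/2} = 1.645.
Power = Φ(δ − 1.645) + Φ(−δ − 1.645) = Φ(1.415) + Φ(-4.704) = 0.9214 + 0.0000 = 0.9214.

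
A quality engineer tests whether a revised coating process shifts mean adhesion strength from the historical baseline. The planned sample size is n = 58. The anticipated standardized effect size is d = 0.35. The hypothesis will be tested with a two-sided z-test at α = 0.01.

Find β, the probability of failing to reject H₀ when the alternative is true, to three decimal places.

β ≈ 0.464

Noncentrality parameter: δ = d·√n = 0.35 × √58 = 2.6655
Two-sided α = 0.01 → critical value z_{0.005} = 2.576.
Power = Φ(δ − 2.576) + Φ(−δ − 2.576) = Φ(0.090) + Φ(-5.241) = 0.5357 + 0.0000 = 0.5357.
Type II error: β = 1 − power = 1 − 0.5357 = 0.4643.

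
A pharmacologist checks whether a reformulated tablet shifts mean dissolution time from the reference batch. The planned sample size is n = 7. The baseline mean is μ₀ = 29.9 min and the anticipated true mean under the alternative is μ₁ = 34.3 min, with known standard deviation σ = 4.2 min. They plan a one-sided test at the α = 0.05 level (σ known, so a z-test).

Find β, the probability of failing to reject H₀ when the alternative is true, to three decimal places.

Standardized effect: d = |μ₁ − μ₀| / σ = |34.3 − 29.9| / 4.2 = 1.0476
Noncentrality parameter: δ = d·√n = 1.0476 × √7 = 2.7717
One-sided α = 0.05 → critical value z_{0.05} = 1.645.
Power = Φ(δ − 1.645) = Φ(1.127) = 0.8701.
Type II error: β = 1 − power = 1 − 0.8701 = 0.1299.

β ≈ 0.130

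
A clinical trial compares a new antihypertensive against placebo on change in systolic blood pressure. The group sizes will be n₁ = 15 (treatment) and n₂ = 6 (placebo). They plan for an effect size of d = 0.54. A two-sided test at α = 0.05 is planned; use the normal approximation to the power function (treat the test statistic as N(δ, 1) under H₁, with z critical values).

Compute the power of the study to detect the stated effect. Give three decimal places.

Noncentrality parameter: δ = d / √(1/n₁ + 1/n₂) = 0.54 / √(1/15 + 1/6) = 1.1179
Two-sided α = 0.05 → critical value z_{0.025} = 1.960.
Power = Φ(δ − 1.960) + Φ(−δ − 1.960) = Φ(-0.842) + Φ(-3.078) = 0.1999 + 0.0010 = 0.2009.

Power ≈ 0.201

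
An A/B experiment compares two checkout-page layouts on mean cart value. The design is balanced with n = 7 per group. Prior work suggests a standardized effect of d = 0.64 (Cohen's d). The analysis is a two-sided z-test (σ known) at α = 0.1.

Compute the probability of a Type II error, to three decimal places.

β ≈ 0.671

Noncentrality parameter: δ = d·√(n/2) = 0.64 × √(7/2) = 1.1973
Critical value for a two-sided test at α = 0.1: z_{α/2} = 1.645.
Power = Φ(δ − 1.645) + Φ(−δ − 1.645) = Φ(-0.448) + Φ(-2.842) = 0.3272 + 0.0022 = 0.3295.
Type II error: β = 1 − power = 1 − 0.3295 = 0.6705.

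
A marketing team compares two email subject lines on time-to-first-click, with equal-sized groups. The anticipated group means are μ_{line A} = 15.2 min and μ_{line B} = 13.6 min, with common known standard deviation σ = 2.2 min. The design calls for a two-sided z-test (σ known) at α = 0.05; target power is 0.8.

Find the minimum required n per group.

Standardized effect: d = |μ_{line A} − μ_{line B}| / σ = |15.2 − 13.6| / 2.2 = 0.7273
Set Φ(δ − 1.960) = 0.8; then δ − 1.960 = Φ⁻¹(0.8) = 0.842, giving δ = 2.802.
(For δ > 0 the lower-tail rejection region contributes negligibly to power, so the one-term inversion is standard.)
δ = d·√(n/2) ⇒ n = 2(δ/d)² = 2 × (2.802 / 0.7273)² = 29.68.
Rounding up, n = 30 per group.

n = 30 per group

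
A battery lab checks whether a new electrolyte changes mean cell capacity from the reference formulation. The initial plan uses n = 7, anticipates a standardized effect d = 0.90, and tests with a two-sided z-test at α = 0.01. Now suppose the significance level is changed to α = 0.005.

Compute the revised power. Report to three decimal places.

δ = d·√n = 0.90 × √7 = 2.3812 (unchanged). New critical value: z_{0.0025} = 2.807.
Revised power = Φ(δ − 2.807) + Φ(−δ − 2.807) = Φ(-0.426) + Φ(-5.188) = 0.3351 + 0.0000 = 0.3351.

Power ≈ 0.335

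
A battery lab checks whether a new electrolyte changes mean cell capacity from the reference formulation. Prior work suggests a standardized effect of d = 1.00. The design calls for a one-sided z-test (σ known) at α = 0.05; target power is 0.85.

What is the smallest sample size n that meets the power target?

n = 8

For power 0.85 need Φ(δ − z_{0.05}) = 0.85, so δ = z_{0.05} + z_{0.15} = 1.645 + 1.036 = 2.681.
δ = d·√n ⇒ n = (δ/d)² = (2.681 / 1.00)² = 7.19.
Rounding up, n = 8.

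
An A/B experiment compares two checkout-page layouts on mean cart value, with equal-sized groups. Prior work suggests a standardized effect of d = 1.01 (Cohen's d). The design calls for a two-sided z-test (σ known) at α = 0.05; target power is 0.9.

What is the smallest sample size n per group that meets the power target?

n = 21 per group

For power 0.9 need Φ(δ − z_{0.025}) = 0.9, so δ = z_{0.025} + z_{0.10} = 1.960 + 1.282 = 3.242.
(The Φ(−δ − z_{α/2}) term is vanishingly small for δ > 0 and is dropped in the standard sample-size formula.)
δ = d·√(n/2) ⇒ n = 2(δ/d)² = 2 × (3.242 / 1.01)² = 20.60.
Rounding up, n = 21 per group.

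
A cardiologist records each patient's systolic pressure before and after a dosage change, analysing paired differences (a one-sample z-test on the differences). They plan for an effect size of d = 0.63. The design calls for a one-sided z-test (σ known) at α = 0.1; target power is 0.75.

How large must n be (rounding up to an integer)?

n = 10

For power 0.75 need Φ(δ − z_{0.1}) = 0.75, so δ = z_{0.1} + z_{0.25} = 1.282 + 0.674 = 1.956.
δ = d·√n ⇒ n = (δ/d)² = (1.956 / 0.63)² = 9.64.
Rounding up, n = 10.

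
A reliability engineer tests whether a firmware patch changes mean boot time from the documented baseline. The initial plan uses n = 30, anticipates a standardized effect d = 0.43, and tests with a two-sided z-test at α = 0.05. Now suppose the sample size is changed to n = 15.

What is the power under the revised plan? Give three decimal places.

With n = 15: δ = d·√n = 0.43 × √15 = 1.6654. Critical value z_{0.025} = 1.960.
Revised power = Φ(δ − 1.960) + Φ(−δ − 1.960) = Φ(-0.295) + Φ(-3.625) = 0.3842 + 0.0001 = 0.3843.

Power ≈ 0.384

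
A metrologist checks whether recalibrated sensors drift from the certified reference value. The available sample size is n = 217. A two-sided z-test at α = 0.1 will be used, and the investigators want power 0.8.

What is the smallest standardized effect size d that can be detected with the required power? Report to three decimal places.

d ≈ 0.169

Need Φ(δ − 1.645) = 0.8, so δ = 1.645 + 0.842 = 2.486.
(Lower-tail contribution to power is negligible for δ > 0.)
δ = d·√n ⇒ d = δ/√n = 2.486/√217 = 0.1688.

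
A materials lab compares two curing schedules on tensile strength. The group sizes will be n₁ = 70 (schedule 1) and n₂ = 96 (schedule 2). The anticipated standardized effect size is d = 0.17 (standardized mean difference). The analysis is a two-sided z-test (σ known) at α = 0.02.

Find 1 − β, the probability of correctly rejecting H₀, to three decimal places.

Power ≈ 0.107

Noncentrality parameter: δ = d / √(1/n₁ + 1/n₂) = 0.17 / √(1/70 + 1/96) = 1.0816
Two-sided α = 0.02 → critical value z_{0.01} = 2.326.
Power = Φ(δ − 2.326) + Φ(−δ − 2.326) = Φ(-1.245) + Φ(-3.408) = 0.1066 + 0.0003 = 0.1069.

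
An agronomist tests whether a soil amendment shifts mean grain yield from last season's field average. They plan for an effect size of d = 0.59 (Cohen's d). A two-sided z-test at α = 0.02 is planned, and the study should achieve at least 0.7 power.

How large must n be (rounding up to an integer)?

n = 24

For power 0.7 need Φ(δ − z_{0.01}) = 0.7, so δ = z_{0.01} + z_{0.30} = 2.326 + 0.524 = 2.851.
(For δ > 0 the lower-tail rejection region contributes negligibly to power, so the one-term inversion is standard.)
δ = d·√n ⇒ n = (δ/d)² = (2.851 / 0.59)² = 23.35.
Round up to the next whole unit.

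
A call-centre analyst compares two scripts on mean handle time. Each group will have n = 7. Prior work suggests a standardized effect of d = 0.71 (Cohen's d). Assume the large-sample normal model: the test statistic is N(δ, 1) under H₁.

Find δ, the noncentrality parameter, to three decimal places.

δ ≈ 1.328

The noncentrality parameter scales effect size by the design's sample-size factor: δ = d·√(n/2) = 0.71 × √(7/2) = 1.3283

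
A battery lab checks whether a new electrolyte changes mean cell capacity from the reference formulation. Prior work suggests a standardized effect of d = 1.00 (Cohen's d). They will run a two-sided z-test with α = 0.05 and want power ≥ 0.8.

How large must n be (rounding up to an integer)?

Set Φ(δ − 1.960) = 0.8; then δ − 1.960 = Φ⁻¹(0.8) = 0.842, giving δ = 2.802.
(For δ > 0 the lower-tail rejection region contributes negligibly to power, so the one-term inversion is standard.)
δ = d·√n ⇒ n = (δ/d)² = (2.802 / 1.00)² = 7.85.
Round up to the next whole unit.

n = 8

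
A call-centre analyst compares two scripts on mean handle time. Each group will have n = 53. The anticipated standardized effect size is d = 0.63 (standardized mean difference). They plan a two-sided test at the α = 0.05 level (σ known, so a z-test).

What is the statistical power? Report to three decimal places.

Power ≈ 0.900

Noncentrality parameter: δ = d·√(n/2) = 0.63 × √(53/2) = 3.2431
Critical value for a two-sided test at α = 0.05: z_{α/2} = 1.960.
Power = Φ(δ − 1.960) + Φ(−δ − 1.960) = Φ(1.283) + Φ(-5.203) = 0.9003 + 0.0000 = 0.9003.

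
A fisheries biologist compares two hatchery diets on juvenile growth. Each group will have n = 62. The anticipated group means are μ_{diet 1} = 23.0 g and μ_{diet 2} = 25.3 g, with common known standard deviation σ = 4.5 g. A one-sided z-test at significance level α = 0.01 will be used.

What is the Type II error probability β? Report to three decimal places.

β ≈ 0.302

Standardized effect: d = |μ_{diet 1} − μ_{diet 2}| / σ = |23.0 − 25.3| / 4.5 = 0.5111
Noncentrality parameter: δ = d·√(n/2) = 0.5111 × √(62/2) = 2.8457
Critical value for a one-sided test at α = 0.01: z_α = 2.326.
Power = P(Z > 2.326 − δ) = Φ(0.519) = 0.6983.
Type II error: β = 1 − power = 1 − 0.6983 = 0.3017.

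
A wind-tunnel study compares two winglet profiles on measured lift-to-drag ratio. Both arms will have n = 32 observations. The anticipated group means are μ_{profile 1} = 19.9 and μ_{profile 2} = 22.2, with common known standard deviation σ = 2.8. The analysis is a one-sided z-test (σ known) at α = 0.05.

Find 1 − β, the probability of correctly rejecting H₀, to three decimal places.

Standardized effect: d = |μ_{profile 1} − μ_{profile 2}| / σ = |19.9 − 22.2| / 2.8 = 0.8214
Noncentrality parameter: δ = d·√(n/2) = 0.8214 × √(32/2) = 3.2857
One-sided α = 0.05 → critical value z_{0.05} = 1.645.
Power = Φ(δ − 1.645) = Φ(1.641) = 0.9496.

Power ≈ 0.950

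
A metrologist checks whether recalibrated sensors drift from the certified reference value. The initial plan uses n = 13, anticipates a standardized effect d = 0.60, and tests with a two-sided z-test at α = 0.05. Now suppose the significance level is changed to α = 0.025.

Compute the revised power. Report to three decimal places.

δ = d·√n = 0.60 × √13 = 2.1633 (unchanged). New critical value: z_{0.0125} = 2.241.
Revised power = Φ(δ − 2.241) + Φ(−δ − 2.241) = Φ(-0.078) + Φ(-4.405) = 0.4689 + 0.0000 = 0.4689.

Power ≈ 0.469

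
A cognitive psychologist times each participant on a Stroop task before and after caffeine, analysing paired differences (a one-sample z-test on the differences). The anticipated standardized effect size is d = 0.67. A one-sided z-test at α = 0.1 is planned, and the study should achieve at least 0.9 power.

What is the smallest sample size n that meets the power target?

For power 0.9 need Φ(δ − z_{0.1}) = 0.9, so δ = z_{0.1} + z_{0.10} = 1.282 + 1.282 = 2.563.
δ = d·√n ⇒ n = (δ/d)² = (2.563 / 0.67)² = 14.63.
Round up to the next whole unit.

n = 15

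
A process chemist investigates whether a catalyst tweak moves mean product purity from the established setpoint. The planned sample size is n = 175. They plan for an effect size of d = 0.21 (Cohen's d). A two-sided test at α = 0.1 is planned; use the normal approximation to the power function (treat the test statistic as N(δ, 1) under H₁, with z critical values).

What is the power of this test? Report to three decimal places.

Power ≈ 0.871

Noncentrality parameter: δ = d·√n = 0.21 × √175 = 2.7780
Two-sided α = 0.1 → critical value z_{0.05} = 1.645.
Power = Φ(δ − 1.645) + Φ(−δ − 1.645) = Φ(1.133) + Φ(-4.423) = 0.8714 + 0.0000 = 0.8714.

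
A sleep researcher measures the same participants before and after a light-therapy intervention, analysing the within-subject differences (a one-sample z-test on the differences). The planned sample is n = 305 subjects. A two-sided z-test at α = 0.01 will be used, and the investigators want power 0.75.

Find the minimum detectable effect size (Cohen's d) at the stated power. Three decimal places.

d ≈ 0.186

Required noncentrality: δ = z_{0.005} + z_{0.25} = 2.576 + 0.674 = 3.250.
(The second rejection-region term Φ(−δ − z_{α/2}) is negligible and dropped.)
δ = d·√n ⇒ d = δ/√n = 3.250/√305 = 0.1861.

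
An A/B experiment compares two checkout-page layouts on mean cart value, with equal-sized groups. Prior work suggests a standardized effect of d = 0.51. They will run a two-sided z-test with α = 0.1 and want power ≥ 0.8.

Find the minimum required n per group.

Set Φ(δ − 1.645) = 0.8; then δ − 1.645 = Φ⁻¹(0.8) = 0.842, giving δ = 2.486.
(For δ > 0 the lower-tail rejection region contributes negligibly to power, so the one-term inversion is standard.)
δ = d·√(n/2) ⇒ n = 2(δ/d)² = 2 × (2.486 / 0.51)² = 47.54.
Rounding up, n = 48 per group.

n = 48 per group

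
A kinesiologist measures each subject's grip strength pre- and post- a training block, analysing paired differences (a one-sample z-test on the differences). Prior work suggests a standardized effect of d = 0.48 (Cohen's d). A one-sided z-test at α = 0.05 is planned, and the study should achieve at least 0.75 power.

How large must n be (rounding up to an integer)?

n = 24

For power 0.75 need Φ(δ − z_{0.05}) = 0.75, so δ = z_{0.05} + z_{0.25} = 1.645 + 0.674 = 2.319.
δ = d·√n ⇒ n = (δ/d)² = (2.319 / 0.48)² = 23.35.
Round up to the next whole unit.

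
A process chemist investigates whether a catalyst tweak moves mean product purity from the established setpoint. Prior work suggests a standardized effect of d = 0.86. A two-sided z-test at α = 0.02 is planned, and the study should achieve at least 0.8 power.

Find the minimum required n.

n = 14

For power 0.8 need Φ(δ − z_{0.01}) = 0.8, so δ = z_{0.01} + z_{0.20} = 2.326 + 0.842 = 3.168.
(Ignoring the negligible lower-tail rejection probability gives the usual closed-form inversion.)
δ = d·√n ⇒ n = (δ/d)² = (3.168 / 0.86)² = 13.57.
Round up to the next whole unit.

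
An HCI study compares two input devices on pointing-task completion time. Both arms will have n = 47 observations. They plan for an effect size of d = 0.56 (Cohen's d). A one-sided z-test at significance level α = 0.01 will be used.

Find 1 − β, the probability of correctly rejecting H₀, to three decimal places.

Noncentrality parameter: δ = d·√(n/2) = 0.56 × √(47/2) = 2.7147
Critical value for a one-sided test at α = 0.01: z_α = 2.326.
Power = Φ(δ − 2.326) = Φ(0.388) = 0.6511.

Power ≈ 0.651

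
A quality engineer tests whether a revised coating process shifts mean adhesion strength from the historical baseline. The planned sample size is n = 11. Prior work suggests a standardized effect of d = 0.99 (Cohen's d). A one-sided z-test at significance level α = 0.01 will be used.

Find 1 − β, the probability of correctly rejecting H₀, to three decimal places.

Noncentrality parameter: δ = d·√n = 0.99 × √11 = 3.2835
Critical value for a one-sided test at α = 0.01: z_α = 2.326.
Power = P(Z > 2.326 − δ) = Φ(0.957) = 0.8307.

Power ≈ 0.831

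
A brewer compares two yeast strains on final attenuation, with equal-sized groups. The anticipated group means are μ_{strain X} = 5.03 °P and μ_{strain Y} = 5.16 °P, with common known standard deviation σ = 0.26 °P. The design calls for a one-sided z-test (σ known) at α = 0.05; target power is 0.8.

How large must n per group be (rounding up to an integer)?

n = 50 per group

Standardized effect: d = |μ_{strain X} − μ_{strain Y}| / σ = |5.03 − 5.16| / 0.26 = 0.5000
Set Φ(δ − 1.645) = 0.8; then δ − 1.645 = Φ⁻¹(0.8) = 0.842, giving δ = 2.486.
δ = d·√(n/2) ⇒ n = 2(δ/d)² = 2 × (2.486 / 0.5000)² = 49.46.
Rounding up, n = 50 per group.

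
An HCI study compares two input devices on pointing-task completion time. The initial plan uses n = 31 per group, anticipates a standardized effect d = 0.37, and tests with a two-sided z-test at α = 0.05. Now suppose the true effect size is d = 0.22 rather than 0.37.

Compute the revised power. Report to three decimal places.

With d = 0.22: δ = d·√(n/2) = 0.22 × √(31/2) = 0.8661. Critical value z_{0.025} = 1.960.
Revised power = Φ(δ − 1.960) + Φ(−δ − 1.960) = Φ(-1.094) + Φ(-2.826) = 0.1370 + 0.0024 = 0.1394.

Power ≈ 0.139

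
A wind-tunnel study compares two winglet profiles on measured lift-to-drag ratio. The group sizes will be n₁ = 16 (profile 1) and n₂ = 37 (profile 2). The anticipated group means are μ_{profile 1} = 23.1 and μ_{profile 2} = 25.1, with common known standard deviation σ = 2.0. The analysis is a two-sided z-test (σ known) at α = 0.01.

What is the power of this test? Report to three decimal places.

Standardized effect: d = |μ_{profile 1} − μ_{profile 2}| / σ = |23.1 − 25.1| / 2.0 = 1.0000
Noncentrality parameter: δ = d / √(1/n₁ + 1/n₂) = 1.0000 / √(1/16 + 1/37) = 3.3421
Critical value for a two-sided test at α = 0.01: z_{α/2} = 2.576.
Power = Φ(δ − 2.576) + Φ(−δ − 2.576) = Φ(0.766) + Φ(-5.918) = 0.7783 + 0.0000 = 0.7783.

Power ≈ 0.778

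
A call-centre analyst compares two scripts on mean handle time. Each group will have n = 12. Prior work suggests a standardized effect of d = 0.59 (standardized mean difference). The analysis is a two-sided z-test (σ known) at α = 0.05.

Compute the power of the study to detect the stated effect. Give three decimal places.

Noncentrality parameter: δ = d·√(n/2) = 0.59 × √(12/2) = 1.4452
Two-sided α = 0.05 → critical value z_{0.025} = 1.960.
Power = Φ(δ − 1.960) + Φ(−δ − 1.960) = Φ(-0.515) + Φ(-3.405) = 0.3034 + 0.0003 = 0.3037.

Power ≈ 0.304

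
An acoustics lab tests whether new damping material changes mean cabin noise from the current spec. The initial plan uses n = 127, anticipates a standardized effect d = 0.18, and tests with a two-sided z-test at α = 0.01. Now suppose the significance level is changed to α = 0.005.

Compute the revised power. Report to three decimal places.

δ = d·√n = 0.18 × √127 = 2.0285 (unchanged). New critical value: z_{0.0025} = 2.807.
Revised power = Φ(δ − 2.807) + Φ(−δ − 2.807) = Φ(-0.779) + Φ(-4.836) = 0.2181 + 0.0000 = 0.2181.

Power ≈ 0.218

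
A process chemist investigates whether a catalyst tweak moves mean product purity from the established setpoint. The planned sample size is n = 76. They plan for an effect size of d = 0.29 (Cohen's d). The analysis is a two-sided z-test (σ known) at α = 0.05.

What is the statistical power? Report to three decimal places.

Noncentrality parameter: δ = d·√n = 0.29 × √76 = 2.5282
Two-sided α = 0.05 → critical value z_{0.025} = 1.960.
Power = Φ(δ − 1.960) + Φ(−δ − 1.960) = Φ(0.568) + Φ(-4.488) = 0.7150 + 0.0000 = 0.7151.

Power ≈ 0.715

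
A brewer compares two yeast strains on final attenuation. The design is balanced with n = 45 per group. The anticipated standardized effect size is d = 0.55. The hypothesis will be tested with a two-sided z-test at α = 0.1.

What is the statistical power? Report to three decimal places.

Power ≈ 0.832

Noncentrality parameter: δ = d·√(n/2) = 0.55 × √(45/2) = 2.6089
Two-sided α = 0.1 → critical value z_{0.05} = 1.645.
Power = Φ(δ − 1.645) + Φ(−δ − 1.645) = Φ(0.964) + Φ(-4.254) = 0.8325 + 0.0000 = 0.8325.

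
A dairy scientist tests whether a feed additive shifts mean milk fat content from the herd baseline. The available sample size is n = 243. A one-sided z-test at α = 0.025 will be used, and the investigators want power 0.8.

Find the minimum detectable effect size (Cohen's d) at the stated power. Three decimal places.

Need Φ(δ − 1.960) = 0.8, so δ = 1.960 + 0.842 = 2.802.
δ = d·√n ⇒ d = δ/√n = 2.802/√243 = 0.1797.

d ≈ 0.180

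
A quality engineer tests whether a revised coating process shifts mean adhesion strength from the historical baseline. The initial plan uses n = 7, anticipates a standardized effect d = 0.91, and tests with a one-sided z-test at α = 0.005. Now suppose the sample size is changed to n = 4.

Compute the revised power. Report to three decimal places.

With n = 4: δ = d·√n = 0.91 × √4 = 1.8200. Critical value z_{0.005} = 2.576.
Revised power = Φ(δ − 2.576) = Φ(-0.756) = 0.2249.

Power ≈ 0.225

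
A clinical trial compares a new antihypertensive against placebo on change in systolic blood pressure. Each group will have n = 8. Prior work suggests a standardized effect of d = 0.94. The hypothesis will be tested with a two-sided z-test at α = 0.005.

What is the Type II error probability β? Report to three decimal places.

β ≈ 0.823

Noncentrality parameter: δ = d·√(n/2) = 0.94 × √(8/2) = 1.8800
Two-sided α = 0.005 → critical value z_{0.0025} = 2.807.
Power = Φ(δ − 2.807) + Φ(−δ − 2.807) = Φ(-0.927) + Φ(-4.687) = 0.1770 + 0.0000 = 0.1770.
Type II error: β = 1 − power = 1 − 0.1770 = 0.8230.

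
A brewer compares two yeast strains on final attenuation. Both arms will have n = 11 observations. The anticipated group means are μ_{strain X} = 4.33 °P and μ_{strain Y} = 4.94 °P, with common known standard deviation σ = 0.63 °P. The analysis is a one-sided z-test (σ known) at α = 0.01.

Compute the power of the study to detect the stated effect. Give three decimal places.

Standardized effect: d = |μ_{strain X} − μ_{strain Y}| / σ = |4.33 − 4.94| / 0.63 = 0.9683
Noncentrality parameter: δ = d·√(n/2) = 0.9683 × √(11/2) = 2.2708
Critical value for a one-sided test at α = 0.01: z_α = 2.326.
Power = Φ(δ − 2.326) = Φ(-0.056) = 0.4778.

Power ≈ 0.478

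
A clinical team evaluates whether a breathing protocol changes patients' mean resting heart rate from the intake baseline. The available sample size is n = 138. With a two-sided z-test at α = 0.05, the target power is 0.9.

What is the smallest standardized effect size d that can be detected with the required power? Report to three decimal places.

Need Φ(δ − 1.960) = 0.9, so δ = 1.960 + 1.282 = 3.242.
(The second rejection-region term Φ(−δ − z_{α/2}) is negligible and dropped.)
δ = d·√n ⇒ d = δ/√n = 3.242/√138 = 0.2759.

d ≈ 0.276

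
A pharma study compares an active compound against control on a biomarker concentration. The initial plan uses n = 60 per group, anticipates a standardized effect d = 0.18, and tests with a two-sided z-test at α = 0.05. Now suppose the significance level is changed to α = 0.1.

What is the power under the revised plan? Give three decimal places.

δ = d·√(n/2) = 0.18 × √(60/2) = 0.9859 (unchanged). New critical value: z_{0.05} = 1.645.
Revised power = Φ(δ − 1.645) + Φ(−δ − 1.645) = Φ(-0.659) + Φ(-2.631) = 0.2550 + 0.0043 = 0.2592.

Power ≈ 0.259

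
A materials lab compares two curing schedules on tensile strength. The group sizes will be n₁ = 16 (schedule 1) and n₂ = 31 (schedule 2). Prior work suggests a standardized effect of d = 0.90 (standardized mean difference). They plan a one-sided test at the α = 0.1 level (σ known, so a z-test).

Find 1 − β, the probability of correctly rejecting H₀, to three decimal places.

Noncentrality parameter: δ = d / √(1/n₁ + 1/n₂) = 0.90 / √(1/16 + 1/31) = 2.9237
One-sided α = 0.1 → critical value z_{0.1} = 1.282.
Power = Φ(δ − 1.282) = Φ(1.642) = 0.9497.

Power ≈ 0.950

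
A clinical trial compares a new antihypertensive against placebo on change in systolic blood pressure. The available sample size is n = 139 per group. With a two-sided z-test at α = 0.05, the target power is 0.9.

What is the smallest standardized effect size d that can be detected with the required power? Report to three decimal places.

Required noncentrality: δ = z_{0.025} + z_{0.10} = 1.960 + 1.282 = 3.242.
(Lower-tail contribution to power is negligible for δ > 0.)
δ = d·√(n/2) ⇒ d = δ/√(n/2) = 3.242/√(139/2) = 0.3888.

d ≈ 0.389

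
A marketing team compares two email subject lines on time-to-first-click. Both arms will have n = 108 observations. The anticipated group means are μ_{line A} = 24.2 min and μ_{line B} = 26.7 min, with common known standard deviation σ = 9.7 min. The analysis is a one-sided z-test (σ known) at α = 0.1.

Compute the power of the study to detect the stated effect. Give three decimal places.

Power ≈ 0.730

Standardized effect: d = |μ_{line A} − μ_{line B}| / σ = |24.2 − 26.7| / 9.7 = 0.2577
Noncentrality parameter: δ = d·√(n/2) = 0.2577 × √(108/2) = 1.8939
One-sided α = 0.1 → critical value z_{0.1} = 1.282.
Power = P(Z > 1.282 − δ) = Φ(0.612) = 0.7299.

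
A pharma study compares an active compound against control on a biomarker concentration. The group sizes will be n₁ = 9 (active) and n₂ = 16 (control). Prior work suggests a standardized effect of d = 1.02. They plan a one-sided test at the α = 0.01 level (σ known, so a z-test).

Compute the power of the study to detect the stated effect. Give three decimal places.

Power ≈ 0.548

Noncentrality parameter: δ = d / √(1/n₁ + 1/n₂) = 1.02 / √(1/9 + 1/16) = 2.4480
Critical value for a one-sided test at α = 0.01: z_α = 2.326.
Power = P(Z > 2.326 − δ) = Φ(0.122) = 0.5484.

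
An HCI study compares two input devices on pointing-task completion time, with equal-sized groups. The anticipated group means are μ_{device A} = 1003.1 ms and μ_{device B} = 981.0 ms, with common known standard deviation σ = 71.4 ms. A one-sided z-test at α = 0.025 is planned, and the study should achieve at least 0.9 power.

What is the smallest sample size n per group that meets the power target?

Standardized effect: d = |μ_{device A} − μ_{device B}| / σ = |1003.1 − 981.0| / 71.4 = 0.3095
Set Φ(δ − 1.960) = 0.9; then δ − 1.960 = Φ⁻¹(0.9) = 1.282, giving δ = 3.242.
δ = d·√(n/2) ⇒ n = 2(δ/d)² = 2 × (3.242 / 0.3095)² = 219.35.
Round up to the next whole unit.

n = 220 per group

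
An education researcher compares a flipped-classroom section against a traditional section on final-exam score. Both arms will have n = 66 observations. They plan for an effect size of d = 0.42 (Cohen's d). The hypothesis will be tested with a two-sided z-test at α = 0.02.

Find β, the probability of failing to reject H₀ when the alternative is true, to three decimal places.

β ≈ 0.466

Noncentrality parameter: δ = d·√(n/2) = 0.42 × √(66/2) = 2.4127
Critical value for a two-sided test at α = 0.02: z_{α/2} = 2.326.
Power = Φ(δ − 2.326) + Φ(−δ − 2.326) = Φ(0.086) + Φ(-4.739) = 0.5344 + 0.0000 = 0.5344.
Type II error: β = 1 − power = 1 − 0.5344 = 0.4656.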